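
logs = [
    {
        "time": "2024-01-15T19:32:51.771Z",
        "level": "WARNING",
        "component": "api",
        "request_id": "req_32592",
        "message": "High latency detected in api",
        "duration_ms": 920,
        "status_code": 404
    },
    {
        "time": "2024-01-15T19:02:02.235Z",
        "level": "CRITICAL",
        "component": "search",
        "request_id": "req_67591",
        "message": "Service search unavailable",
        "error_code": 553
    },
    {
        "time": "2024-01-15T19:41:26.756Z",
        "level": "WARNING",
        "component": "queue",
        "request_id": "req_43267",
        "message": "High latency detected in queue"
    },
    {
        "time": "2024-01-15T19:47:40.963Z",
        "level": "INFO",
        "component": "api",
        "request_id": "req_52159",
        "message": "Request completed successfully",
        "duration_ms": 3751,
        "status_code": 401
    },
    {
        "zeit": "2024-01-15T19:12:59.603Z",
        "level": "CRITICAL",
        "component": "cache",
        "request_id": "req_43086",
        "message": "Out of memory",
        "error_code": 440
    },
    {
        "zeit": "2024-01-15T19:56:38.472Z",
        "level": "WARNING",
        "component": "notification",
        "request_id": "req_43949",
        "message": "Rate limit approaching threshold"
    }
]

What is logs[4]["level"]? "CRITICAL"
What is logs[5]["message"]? "Rate limit approaching threshold"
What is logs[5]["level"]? "WARNING"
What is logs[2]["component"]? "queue"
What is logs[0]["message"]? "High latency detected in api"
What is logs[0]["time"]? "2024-01-15T19:32:51.771Z"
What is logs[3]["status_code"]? 401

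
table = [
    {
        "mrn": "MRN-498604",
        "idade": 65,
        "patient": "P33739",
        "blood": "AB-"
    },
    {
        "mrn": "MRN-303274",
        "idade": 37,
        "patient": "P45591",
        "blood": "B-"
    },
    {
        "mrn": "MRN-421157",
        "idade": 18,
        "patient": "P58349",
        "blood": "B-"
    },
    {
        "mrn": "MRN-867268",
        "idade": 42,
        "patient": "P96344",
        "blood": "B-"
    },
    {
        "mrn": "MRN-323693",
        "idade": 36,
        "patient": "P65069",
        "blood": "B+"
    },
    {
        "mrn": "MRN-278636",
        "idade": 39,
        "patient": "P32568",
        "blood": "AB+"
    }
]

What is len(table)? 6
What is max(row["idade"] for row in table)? 65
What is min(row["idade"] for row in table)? 18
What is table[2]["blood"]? "B-"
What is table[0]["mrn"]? "MRN-498604"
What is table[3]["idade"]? 42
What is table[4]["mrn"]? "MRN-323693"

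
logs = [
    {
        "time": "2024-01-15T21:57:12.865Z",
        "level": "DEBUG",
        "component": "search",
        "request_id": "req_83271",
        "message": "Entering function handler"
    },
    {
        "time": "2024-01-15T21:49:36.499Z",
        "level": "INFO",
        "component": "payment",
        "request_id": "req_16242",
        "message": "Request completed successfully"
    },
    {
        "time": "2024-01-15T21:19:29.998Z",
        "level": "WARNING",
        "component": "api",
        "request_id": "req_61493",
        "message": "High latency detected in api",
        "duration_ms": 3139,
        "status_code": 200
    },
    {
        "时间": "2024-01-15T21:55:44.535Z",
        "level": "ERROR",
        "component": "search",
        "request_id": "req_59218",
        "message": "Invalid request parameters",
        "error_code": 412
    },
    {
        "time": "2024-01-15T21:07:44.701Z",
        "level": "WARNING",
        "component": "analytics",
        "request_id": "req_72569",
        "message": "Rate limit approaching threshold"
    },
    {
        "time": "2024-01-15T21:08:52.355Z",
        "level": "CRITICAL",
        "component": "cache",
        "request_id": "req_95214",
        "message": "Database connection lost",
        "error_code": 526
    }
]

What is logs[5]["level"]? "CRITICAL"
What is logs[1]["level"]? "INFO"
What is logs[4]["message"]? "Rate limit approaching threshold"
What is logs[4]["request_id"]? "req_72569"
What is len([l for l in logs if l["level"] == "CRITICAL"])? 1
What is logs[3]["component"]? "search"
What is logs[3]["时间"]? "2024-01-15T21:55:44.535Z"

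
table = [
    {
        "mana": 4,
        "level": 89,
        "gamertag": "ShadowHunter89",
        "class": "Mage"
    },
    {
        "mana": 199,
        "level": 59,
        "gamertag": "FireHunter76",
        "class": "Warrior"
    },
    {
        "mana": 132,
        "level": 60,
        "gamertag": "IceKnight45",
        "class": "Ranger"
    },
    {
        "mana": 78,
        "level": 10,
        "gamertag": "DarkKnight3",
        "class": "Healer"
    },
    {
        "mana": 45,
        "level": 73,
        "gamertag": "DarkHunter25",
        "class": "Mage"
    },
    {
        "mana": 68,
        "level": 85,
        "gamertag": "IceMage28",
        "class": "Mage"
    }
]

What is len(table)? 6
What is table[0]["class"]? "Mage"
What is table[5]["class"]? "Mage"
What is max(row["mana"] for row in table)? 199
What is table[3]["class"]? "Healer"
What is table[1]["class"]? "Warrior"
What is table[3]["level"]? 10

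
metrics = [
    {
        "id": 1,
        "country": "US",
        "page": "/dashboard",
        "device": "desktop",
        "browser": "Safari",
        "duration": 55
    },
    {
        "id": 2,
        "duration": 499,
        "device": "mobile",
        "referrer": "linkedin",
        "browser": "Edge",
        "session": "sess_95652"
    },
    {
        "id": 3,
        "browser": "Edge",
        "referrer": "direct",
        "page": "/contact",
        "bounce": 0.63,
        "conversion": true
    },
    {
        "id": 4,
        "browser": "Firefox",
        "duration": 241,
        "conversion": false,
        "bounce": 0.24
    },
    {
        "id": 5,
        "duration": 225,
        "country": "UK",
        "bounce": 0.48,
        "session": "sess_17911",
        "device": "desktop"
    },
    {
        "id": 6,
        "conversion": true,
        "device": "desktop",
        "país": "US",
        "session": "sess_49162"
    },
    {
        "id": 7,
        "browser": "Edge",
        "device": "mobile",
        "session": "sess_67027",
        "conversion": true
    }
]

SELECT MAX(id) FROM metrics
7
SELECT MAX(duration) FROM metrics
499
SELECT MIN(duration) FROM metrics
55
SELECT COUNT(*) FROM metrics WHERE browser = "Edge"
3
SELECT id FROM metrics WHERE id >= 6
[6, 7]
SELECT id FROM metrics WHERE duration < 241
[1, 5]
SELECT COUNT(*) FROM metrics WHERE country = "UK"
1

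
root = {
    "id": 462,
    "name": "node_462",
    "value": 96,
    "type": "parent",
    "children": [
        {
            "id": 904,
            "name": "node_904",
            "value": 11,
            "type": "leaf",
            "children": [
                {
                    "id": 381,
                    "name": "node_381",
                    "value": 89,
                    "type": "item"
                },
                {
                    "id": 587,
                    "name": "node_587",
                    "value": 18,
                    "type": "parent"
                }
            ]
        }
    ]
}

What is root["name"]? "node_462"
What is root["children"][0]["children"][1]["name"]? "node_587"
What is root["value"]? 96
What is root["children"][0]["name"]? "node_904"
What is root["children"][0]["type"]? "leaf"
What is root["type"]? "parent"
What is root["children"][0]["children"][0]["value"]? 89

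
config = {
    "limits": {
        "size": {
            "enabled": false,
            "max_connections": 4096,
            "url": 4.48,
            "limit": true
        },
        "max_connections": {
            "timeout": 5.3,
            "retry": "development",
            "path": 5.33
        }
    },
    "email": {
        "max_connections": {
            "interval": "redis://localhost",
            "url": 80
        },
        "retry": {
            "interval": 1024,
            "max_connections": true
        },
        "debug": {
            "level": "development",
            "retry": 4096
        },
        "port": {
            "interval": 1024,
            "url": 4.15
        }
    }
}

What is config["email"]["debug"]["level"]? "development"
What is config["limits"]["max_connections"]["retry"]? "development"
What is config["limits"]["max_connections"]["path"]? 5.33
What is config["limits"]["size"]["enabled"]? False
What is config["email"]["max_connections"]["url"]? 80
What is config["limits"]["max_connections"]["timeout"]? 5.3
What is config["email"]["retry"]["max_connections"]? True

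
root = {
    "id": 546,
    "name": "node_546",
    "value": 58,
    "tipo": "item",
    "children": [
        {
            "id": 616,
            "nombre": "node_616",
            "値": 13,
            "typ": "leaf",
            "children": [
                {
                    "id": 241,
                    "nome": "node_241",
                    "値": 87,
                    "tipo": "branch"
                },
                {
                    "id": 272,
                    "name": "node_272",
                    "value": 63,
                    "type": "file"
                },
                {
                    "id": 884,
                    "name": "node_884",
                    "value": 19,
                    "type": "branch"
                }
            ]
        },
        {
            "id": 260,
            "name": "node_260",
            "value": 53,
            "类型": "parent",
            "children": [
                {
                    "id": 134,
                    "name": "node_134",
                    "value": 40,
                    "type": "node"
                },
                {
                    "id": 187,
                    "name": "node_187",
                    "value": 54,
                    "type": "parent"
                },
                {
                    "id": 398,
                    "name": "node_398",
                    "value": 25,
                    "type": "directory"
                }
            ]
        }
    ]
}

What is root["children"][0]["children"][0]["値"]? 87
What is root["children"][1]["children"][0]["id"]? 134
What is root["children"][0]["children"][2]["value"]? 19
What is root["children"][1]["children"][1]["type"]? "parent"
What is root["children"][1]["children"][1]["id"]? 187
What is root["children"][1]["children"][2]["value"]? 25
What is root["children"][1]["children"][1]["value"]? 54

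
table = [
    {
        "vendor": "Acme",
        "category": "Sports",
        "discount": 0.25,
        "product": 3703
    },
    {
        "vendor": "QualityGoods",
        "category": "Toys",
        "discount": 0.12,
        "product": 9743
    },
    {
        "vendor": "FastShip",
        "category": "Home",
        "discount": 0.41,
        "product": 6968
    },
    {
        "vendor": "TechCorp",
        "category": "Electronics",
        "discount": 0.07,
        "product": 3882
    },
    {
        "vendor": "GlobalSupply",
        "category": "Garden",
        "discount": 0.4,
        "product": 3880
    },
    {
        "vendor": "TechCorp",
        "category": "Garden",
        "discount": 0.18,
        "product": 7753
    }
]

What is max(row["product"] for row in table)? 9743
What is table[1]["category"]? "Toys"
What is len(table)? 6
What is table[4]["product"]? 3880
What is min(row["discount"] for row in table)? 0.07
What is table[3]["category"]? "Electronics"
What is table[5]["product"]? 7753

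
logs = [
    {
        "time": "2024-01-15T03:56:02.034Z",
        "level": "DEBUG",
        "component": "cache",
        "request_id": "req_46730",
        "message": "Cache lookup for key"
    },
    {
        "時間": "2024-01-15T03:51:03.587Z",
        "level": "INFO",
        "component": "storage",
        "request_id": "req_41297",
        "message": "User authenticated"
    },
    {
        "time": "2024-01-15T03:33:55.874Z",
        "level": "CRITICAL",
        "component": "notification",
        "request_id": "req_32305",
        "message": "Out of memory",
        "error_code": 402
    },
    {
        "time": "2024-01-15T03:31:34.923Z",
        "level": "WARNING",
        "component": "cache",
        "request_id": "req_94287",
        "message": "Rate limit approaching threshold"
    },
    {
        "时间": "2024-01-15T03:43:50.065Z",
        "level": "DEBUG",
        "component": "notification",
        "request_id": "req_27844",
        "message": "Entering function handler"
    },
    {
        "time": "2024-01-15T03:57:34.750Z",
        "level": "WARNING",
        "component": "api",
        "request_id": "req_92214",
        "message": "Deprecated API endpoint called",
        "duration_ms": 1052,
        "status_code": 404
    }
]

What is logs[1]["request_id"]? "req_41297"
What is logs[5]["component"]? "api"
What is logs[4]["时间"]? "2024-01-15T03:43:50.065Z"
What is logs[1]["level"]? "INFO"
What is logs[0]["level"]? "DEBUG"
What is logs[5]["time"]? "2024-01-15T03:57:34.750Z"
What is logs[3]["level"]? "WARNING"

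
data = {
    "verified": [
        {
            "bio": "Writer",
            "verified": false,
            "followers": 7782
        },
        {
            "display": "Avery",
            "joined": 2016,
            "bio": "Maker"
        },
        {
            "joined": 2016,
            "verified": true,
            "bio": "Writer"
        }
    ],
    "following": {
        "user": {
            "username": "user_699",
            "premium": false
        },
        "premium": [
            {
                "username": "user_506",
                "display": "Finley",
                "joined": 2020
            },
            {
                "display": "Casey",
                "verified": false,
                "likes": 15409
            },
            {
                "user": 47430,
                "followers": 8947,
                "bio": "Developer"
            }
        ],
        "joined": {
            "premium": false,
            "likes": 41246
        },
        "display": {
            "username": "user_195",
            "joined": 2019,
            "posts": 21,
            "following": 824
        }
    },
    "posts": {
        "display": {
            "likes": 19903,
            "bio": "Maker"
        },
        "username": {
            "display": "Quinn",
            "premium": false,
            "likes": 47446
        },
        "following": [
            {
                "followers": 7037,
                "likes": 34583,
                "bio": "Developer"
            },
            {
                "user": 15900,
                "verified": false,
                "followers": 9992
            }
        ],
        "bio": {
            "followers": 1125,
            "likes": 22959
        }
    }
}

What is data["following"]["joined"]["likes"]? 41246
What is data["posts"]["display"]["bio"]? "Maker"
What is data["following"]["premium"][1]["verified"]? False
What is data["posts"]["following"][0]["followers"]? 7037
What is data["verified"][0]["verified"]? False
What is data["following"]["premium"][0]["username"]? "user_506"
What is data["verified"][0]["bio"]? "Writer"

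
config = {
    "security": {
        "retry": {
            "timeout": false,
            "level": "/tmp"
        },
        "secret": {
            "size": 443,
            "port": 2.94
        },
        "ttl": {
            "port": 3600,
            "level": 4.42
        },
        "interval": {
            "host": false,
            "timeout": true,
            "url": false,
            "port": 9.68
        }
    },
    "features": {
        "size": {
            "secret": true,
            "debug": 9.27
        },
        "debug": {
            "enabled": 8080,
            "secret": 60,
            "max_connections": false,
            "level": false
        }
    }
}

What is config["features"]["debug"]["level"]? False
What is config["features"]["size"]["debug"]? 9.27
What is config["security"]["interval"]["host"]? False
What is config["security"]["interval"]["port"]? 9.68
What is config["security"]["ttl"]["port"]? 3600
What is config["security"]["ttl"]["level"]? 4.42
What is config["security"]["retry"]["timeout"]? False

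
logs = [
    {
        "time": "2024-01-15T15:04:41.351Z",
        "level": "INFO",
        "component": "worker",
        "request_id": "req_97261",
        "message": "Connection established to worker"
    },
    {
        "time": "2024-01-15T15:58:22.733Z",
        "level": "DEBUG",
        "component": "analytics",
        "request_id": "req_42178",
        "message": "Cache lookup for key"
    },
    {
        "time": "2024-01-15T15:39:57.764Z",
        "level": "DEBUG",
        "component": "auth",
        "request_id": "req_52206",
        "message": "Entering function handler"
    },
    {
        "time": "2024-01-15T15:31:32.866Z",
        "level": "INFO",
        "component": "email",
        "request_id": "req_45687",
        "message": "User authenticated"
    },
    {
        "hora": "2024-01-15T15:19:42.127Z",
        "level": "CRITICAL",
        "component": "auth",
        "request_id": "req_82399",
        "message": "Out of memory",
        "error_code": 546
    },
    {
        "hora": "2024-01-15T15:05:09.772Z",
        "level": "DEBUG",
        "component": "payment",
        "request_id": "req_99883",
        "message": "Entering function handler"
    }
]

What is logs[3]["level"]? "INFO"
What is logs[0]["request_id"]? "req_97261"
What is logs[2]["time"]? "2024-01-15T15:39:57.764Z"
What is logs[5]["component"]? "payment"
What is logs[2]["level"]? "DEBUG"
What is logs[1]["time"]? "2024-01-15T15:58:22.733Z"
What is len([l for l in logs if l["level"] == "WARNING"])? 0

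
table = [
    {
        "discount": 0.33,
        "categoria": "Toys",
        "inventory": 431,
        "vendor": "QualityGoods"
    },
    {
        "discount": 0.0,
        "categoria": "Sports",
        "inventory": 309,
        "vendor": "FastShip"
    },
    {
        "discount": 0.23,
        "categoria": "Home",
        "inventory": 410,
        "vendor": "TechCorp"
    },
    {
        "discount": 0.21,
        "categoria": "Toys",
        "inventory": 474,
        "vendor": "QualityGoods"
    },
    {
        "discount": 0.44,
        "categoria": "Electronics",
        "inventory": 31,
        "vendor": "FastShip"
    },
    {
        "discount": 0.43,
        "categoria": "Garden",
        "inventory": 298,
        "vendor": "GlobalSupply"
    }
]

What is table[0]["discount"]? 0.33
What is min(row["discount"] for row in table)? 0.0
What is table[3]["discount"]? 0.21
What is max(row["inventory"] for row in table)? 474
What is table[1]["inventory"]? 309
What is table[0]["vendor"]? "QualityGoods"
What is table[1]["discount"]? 0.0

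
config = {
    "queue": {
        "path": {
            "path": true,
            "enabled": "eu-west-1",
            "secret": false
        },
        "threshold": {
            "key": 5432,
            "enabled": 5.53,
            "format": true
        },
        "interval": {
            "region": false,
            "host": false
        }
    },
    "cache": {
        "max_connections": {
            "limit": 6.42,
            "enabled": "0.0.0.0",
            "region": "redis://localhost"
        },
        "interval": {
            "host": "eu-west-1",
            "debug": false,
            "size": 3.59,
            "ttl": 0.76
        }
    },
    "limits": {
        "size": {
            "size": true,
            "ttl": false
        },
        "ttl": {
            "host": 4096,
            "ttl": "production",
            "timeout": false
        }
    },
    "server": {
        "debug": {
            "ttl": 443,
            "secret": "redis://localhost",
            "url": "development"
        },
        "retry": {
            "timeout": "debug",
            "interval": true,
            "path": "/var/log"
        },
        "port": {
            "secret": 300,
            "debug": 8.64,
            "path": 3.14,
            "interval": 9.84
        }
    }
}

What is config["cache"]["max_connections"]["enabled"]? "0.0.0.0"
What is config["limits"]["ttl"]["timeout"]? False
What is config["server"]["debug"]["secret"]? "redis://localhost"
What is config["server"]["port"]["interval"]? 9.84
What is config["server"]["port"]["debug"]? 8.64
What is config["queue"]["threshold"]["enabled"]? 5.53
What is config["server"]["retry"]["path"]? "/var/log"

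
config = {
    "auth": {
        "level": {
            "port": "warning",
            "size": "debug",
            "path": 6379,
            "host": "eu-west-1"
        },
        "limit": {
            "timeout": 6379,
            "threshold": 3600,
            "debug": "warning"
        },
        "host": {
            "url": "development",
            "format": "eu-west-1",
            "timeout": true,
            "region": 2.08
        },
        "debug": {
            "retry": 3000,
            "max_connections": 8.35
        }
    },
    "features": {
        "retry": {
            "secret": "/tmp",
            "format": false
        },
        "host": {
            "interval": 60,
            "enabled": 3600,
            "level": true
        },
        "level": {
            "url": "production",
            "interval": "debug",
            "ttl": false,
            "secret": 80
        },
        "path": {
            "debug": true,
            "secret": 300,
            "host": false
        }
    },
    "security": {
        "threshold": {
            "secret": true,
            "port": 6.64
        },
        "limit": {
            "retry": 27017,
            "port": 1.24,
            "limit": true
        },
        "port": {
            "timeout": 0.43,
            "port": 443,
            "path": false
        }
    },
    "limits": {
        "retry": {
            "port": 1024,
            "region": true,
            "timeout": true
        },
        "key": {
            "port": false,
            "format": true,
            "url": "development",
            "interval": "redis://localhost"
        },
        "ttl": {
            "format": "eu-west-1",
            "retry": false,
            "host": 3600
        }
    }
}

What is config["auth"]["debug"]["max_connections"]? 8.35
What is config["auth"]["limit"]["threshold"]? 3600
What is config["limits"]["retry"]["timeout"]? True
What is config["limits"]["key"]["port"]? False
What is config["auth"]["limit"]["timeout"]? 6379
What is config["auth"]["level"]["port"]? "warning"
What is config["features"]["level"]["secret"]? 80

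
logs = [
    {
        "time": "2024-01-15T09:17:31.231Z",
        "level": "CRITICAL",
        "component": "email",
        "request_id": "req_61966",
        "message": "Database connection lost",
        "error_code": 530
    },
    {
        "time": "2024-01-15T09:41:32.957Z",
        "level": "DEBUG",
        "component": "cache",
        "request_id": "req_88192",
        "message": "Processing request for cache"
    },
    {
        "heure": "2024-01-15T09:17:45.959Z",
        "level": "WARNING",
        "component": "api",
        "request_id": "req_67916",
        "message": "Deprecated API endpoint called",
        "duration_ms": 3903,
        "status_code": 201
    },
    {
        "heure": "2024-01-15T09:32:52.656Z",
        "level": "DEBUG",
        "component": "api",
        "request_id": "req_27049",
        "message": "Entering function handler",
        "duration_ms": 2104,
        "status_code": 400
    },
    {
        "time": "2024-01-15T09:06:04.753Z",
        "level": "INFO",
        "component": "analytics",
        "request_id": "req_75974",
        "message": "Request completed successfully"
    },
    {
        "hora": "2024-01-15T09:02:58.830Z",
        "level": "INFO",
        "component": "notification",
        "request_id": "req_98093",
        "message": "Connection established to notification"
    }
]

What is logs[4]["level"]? "INFO"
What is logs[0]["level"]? "CRITICAL"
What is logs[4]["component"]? "analytics"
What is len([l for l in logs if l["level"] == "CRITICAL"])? 1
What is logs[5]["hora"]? "2024-01-15T09:02:58.830Z"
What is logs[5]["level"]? "INFO"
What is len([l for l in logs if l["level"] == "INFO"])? 2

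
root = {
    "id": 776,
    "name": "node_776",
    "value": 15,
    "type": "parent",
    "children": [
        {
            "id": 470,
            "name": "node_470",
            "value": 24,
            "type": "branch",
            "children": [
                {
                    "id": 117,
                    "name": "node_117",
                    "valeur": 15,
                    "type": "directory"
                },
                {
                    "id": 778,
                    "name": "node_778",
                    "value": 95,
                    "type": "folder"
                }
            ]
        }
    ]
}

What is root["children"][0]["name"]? "node_470"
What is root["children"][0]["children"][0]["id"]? 117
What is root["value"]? 15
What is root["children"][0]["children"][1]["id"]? 778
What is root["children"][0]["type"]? "branch"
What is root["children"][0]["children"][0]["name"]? "node_117"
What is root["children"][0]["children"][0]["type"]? "directory"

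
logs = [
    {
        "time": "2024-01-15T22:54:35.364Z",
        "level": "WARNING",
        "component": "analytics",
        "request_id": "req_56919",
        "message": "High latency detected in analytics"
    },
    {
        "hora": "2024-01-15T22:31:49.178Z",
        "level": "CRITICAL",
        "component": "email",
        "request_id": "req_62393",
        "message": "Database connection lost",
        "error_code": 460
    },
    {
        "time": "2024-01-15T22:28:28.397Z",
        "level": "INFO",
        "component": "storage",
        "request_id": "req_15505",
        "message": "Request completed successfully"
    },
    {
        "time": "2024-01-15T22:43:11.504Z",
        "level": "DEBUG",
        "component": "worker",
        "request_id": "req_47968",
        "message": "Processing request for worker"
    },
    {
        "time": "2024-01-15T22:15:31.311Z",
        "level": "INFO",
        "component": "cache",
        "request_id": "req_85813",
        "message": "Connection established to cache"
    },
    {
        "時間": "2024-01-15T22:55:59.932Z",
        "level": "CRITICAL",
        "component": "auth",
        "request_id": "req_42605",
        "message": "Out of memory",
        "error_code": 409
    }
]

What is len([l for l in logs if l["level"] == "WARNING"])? 1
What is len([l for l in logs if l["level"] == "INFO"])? 2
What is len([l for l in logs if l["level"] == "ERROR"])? 0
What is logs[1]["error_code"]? 460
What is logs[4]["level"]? "INFO"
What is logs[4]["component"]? "cache"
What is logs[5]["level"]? "CRITICAL"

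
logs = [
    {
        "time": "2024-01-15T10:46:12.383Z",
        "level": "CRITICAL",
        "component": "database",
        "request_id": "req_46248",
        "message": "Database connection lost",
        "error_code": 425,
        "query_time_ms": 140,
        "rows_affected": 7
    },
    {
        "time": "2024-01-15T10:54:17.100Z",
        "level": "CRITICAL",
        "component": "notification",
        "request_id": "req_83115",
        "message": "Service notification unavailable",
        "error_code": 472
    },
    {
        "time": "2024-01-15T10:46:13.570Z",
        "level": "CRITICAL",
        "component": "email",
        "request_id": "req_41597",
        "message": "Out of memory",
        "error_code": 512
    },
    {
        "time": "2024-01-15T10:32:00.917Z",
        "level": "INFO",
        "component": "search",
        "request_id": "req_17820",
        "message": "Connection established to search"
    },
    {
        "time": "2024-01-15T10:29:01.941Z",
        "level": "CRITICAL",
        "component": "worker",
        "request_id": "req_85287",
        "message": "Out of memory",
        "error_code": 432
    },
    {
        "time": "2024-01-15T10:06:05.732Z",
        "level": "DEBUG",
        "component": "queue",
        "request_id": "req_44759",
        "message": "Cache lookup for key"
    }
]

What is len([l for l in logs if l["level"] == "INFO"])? 1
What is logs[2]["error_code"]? 512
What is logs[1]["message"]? "Service notification unavailable"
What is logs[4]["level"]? "CRITICAL"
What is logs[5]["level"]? "DEBUG"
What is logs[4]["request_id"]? "req_85287"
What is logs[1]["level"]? "CRITICAL"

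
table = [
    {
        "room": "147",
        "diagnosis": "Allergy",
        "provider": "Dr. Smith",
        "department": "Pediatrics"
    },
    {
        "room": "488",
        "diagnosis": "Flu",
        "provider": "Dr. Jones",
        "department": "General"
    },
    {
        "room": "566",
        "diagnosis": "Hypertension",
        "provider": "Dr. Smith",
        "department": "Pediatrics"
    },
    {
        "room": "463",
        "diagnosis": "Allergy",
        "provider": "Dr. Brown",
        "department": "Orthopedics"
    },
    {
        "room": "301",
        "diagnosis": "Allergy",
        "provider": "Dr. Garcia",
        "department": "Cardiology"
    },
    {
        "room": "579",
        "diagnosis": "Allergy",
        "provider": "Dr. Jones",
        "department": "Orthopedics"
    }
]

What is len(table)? 6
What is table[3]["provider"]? "Dr. Brown"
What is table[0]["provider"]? "Dr. Smith"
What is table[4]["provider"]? "Dr. Garcia"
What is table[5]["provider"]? "Dr. Jones"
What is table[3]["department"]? "Orthopedics"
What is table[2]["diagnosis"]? "Hypertension"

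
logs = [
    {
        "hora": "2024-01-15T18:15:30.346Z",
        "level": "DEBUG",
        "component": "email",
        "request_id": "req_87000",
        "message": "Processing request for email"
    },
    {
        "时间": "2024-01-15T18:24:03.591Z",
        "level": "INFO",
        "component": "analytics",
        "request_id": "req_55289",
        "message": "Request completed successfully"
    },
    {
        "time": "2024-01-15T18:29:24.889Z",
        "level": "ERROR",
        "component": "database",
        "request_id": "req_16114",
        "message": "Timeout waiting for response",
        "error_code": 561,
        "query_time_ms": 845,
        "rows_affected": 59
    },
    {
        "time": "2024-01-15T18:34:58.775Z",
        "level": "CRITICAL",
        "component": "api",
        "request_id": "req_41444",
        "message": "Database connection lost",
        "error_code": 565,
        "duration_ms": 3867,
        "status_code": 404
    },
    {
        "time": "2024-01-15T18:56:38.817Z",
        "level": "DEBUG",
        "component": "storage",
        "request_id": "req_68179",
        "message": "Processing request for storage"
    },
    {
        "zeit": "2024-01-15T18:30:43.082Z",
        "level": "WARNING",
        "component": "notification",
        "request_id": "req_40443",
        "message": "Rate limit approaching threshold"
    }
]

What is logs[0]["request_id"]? "req_87000"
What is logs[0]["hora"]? "2024-01-15T18:15:30.346Z"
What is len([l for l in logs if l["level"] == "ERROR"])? 1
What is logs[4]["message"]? "Processing request for storage"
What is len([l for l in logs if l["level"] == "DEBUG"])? 2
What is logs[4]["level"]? "DEBUG"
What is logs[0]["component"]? "email"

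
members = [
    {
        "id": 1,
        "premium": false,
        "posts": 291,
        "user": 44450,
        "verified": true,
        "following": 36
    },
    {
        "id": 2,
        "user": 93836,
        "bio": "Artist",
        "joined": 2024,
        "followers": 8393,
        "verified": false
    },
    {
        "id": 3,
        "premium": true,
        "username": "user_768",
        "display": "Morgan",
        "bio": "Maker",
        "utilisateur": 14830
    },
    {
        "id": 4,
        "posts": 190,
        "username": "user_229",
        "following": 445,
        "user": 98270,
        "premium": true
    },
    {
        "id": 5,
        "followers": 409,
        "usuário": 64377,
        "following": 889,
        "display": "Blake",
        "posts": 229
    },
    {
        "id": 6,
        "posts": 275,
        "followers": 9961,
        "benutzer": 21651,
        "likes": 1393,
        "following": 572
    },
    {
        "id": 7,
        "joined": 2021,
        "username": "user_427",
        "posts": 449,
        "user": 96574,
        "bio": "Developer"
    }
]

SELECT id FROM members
[1, 2, 3, 4, 5, 6, 7]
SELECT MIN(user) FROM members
44450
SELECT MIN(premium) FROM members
False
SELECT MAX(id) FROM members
7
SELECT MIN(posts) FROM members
190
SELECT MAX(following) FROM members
889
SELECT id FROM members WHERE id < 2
[1]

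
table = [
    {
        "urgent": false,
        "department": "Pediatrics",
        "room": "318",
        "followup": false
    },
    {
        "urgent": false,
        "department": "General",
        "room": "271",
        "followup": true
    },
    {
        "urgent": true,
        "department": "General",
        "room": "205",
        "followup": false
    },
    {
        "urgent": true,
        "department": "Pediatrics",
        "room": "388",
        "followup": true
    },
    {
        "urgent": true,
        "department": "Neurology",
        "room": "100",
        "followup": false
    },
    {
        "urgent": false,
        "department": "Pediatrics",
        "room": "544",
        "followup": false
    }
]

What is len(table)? 6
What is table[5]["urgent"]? False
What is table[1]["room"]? "271"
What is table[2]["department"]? "General"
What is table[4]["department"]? "Neurology"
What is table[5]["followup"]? False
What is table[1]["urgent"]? False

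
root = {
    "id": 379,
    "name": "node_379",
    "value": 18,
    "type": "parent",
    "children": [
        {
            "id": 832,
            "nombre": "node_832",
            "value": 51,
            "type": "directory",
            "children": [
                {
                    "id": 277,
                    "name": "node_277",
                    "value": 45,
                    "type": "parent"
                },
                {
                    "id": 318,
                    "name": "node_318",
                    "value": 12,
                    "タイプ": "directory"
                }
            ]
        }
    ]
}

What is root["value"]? 18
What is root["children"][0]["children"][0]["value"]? 45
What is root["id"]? 379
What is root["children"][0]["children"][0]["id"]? 277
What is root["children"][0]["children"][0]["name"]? "node_277"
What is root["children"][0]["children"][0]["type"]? "parent"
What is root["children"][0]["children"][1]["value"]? 12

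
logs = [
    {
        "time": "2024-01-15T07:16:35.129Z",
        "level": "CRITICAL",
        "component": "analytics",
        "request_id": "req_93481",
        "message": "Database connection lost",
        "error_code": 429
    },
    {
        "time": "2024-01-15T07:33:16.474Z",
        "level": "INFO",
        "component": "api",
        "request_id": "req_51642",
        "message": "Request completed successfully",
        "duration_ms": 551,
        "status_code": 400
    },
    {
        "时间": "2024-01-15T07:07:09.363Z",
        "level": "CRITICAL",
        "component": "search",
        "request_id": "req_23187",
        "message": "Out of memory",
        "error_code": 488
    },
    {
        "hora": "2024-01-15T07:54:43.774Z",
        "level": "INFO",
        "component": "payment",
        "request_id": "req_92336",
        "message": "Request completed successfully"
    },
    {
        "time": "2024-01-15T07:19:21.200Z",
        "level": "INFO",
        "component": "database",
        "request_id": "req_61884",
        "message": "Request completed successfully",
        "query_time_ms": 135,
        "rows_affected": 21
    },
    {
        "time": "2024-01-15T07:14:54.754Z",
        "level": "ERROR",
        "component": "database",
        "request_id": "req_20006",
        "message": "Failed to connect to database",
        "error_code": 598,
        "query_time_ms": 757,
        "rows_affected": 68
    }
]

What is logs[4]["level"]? "INFO"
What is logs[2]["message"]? "Out of memory"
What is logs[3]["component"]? "payment"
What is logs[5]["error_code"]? 598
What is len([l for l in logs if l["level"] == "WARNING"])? 0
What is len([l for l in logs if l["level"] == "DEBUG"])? 0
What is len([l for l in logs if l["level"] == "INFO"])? 3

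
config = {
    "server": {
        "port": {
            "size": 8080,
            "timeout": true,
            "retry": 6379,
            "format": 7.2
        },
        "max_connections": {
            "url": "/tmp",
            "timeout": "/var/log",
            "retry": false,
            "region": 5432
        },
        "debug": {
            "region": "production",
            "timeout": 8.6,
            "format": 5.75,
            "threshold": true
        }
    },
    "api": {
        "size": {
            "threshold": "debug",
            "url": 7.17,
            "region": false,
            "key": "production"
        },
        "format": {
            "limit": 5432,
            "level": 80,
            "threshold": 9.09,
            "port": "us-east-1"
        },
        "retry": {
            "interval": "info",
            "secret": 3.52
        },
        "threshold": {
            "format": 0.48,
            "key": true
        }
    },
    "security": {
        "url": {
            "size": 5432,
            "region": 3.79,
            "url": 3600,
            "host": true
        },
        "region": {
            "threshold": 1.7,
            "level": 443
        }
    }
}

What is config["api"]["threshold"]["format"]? 0.48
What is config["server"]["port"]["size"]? 8080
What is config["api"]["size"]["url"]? 7.17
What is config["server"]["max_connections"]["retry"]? False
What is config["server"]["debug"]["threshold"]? True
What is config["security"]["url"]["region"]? 3.79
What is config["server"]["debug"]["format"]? 5.75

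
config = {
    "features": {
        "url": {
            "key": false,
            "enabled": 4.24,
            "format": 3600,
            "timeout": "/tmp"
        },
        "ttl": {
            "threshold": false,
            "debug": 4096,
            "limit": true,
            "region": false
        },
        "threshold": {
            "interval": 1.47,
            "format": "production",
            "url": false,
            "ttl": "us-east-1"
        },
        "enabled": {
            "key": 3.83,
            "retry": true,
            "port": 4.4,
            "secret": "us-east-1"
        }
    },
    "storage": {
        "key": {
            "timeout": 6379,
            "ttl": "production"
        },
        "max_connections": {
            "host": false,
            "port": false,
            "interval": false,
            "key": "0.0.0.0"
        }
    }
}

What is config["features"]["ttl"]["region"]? False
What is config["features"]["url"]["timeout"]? "/tmp"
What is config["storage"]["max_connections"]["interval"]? False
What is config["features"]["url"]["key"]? False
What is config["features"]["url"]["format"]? 3600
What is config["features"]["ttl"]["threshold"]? False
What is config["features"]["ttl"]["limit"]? True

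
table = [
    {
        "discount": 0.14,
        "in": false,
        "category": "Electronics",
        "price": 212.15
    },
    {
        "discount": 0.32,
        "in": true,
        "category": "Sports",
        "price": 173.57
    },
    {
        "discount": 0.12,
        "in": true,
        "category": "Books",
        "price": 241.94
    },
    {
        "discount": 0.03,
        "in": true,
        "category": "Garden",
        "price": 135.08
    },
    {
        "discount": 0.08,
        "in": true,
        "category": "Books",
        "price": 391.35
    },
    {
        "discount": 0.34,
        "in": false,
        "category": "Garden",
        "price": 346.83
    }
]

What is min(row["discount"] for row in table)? 0.03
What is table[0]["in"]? False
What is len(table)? 6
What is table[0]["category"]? "Electronics"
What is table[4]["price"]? 391.35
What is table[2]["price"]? 241.94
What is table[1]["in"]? True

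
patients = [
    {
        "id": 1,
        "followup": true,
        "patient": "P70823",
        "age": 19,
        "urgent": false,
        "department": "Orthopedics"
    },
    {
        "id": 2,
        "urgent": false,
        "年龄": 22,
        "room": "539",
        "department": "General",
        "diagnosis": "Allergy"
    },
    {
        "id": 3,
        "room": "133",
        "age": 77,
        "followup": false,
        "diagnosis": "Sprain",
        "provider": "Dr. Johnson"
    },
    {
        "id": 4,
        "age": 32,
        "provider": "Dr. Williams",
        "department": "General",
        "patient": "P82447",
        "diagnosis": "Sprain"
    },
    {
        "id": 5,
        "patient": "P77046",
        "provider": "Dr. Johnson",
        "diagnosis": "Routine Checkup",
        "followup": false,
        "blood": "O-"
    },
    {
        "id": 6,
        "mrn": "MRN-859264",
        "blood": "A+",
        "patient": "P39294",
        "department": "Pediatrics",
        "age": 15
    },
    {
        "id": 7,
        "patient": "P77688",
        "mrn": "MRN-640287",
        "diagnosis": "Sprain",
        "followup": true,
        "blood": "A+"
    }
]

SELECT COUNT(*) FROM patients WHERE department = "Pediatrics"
1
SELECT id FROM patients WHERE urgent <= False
[1, 2]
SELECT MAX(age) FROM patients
77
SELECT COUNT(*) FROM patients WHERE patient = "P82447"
1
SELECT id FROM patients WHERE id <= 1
[1]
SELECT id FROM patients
[1, 2, 3, 4, 5, 6, 7]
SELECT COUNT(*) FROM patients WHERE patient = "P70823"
1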